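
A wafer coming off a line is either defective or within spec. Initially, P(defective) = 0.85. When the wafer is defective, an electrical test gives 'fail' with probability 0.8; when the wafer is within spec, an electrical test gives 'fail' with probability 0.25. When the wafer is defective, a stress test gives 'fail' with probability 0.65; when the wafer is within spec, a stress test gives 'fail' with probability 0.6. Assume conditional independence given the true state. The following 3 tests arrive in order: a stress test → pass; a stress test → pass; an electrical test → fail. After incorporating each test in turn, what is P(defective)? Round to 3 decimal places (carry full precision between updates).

After a stress test='pass': P(defective) = 0.35·0.8500 / (0.35·0.8500 + 0.4·0.1500) ≈ 0.8322
After a stress test='pass': P(defective) = 0.35·0.8322 / (0.35·0.8322 + 0.4·0.1678) ≈ 0.8127
After an electrical test='fail': P(defective) = 0.8·0.8127 / (0.8·0.8127 + 0.25·0.1873) ≈ 0.9328

0.933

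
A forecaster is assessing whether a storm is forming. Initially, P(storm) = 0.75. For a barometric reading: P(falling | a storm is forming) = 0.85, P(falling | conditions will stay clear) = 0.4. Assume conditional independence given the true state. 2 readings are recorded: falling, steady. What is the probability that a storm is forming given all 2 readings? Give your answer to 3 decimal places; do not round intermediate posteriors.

After 'falling': P(storm) = 0.85·0.7500 / (0.85·0.7500 + 0.4·0.2500) ≈ 0.8644
After 'steady': P(storm) = 0.15·0.8644 / (0.15·0.8644 + 0.6·0.1356) ≈ 0.6145

0.614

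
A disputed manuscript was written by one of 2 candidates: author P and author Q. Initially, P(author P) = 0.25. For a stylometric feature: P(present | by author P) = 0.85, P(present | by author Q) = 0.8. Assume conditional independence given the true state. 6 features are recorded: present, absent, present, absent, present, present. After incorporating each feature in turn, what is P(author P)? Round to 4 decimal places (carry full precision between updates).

0.1929

After 'present': P(author P) = 0.85·0.2500 / (0.85·0.2500 + 0.8·0.7500) ≈ 0.2615
After 'absent': P(author P) = 0.15·0.2615 / (0.15·0.2615 + 0.2·0.7385) ≈ 0.2099
After 'present': P(author P) = 0.85·0.2099 / (0.85·0.2099 + 0.8·0.7901) ≈ 0.2201
After 'absent': P(author P) = 0.15·0.2201 / (0.15·0.2201 + 0.2·0.7799) ≈ 0.1747
After 'present': P(author P) = 0.85·0.1747 / (0.85·0.1747 + 0.8·0.8253) ≈ 0.1836
After 'present': P(author P) = 0.85·0.1836 / (0.85·0.1836 + 0.8·0.8164) ≈ 0.1929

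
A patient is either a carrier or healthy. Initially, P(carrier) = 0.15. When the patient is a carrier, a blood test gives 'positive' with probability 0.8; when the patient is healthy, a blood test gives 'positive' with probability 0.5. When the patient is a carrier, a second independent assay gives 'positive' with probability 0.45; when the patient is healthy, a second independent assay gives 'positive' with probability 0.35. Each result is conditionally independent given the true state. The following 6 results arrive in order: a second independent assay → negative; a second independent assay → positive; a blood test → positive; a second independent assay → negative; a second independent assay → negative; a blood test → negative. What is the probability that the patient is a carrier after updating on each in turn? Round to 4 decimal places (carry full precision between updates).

Each posterior becomes the prior for the next update.
After a second independent assay='negative': P(carrier) = 0.55·0.1500 / (0.55·0.1500 + 0.65·0.8500) ≈ 0.1299
After a second independent assay='positive': P(carrier) = 0.45·0.1299 / (0.45·0.1299 + 0.35·0.8701) ≈ 0.1611
After a blood test='positive': P(carrier) = 0.8·0.1611 / (0.8·0.1611 + 0.5·0.8389) ≈ 0.2350
After a second independent assay='negative': P(carrier) = 0.55·0.2350 / (0.55·0.2350 + 0.65·0.7650) ≈ 0.2063
After a second independent assay='negative': P(carrier) = 0.55·0.2063 / (0.55·0.2063 + 0.65·0.7937) ≈ 0.1803
After a blood test='negative': P(carrier) = 0.2·0.1803 / (0.2·0.1803 + 0.5·0.8197) ≈ 0.0809

0.0809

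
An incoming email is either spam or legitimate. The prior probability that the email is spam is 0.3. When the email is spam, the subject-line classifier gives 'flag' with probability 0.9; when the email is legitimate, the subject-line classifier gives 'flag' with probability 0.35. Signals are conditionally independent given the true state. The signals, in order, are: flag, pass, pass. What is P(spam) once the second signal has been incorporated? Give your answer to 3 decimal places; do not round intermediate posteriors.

After 'flag': P(spam) = 0.9·0.3000 / (0.9·0.3000 + 0.35·0.7000) ≈ 0.5243
After 'pass': P(spam) = 0.1·0.5243 / (0.1·0.5243 + 0.65·0.4757) ≈ 0.1450

0.145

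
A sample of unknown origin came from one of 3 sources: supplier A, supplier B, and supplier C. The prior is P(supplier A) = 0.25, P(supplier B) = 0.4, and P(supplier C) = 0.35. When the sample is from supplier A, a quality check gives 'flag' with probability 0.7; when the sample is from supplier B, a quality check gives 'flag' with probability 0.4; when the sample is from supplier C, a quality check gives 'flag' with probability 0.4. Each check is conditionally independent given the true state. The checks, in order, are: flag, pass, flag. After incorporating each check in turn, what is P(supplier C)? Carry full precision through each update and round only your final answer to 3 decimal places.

0.309

After 'flag': normaliser = 0.7·0.2500 + 0.4·0.4000 + 0.4·0.3500; P(supplier A) ≈ 0.3684, P(supplier B) ≈ 0.3368, P(supplier C) ≈ 0.2947
After 'pass': normaliser = 0.3·0.3684 + 0.6·0.3368 + 0.6·0.2947; P(supplier A) ≈ 0.2258, P(supplier B) ≈ 0.4129, P(supplier C) ≈ 0.3613
After 'flag': normaliser = 0.7·0.2258 + 0.4·0.4129 + 0.4·0.3613; P(supplier A) ≈ 0.3379, P(supplier B) ≈ 0.3531, P(supplier C) ≈ 0.3090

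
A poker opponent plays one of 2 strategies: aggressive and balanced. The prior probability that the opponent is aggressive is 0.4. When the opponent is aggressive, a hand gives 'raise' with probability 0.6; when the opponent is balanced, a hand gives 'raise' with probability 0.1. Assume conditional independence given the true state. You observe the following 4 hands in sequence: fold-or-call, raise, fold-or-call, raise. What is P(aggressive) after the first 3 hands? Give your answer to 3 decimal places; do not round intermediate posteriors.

0.441

After 'fold-or-call': P(aggressive) = 0.4·0.4000 / (0.4·0.4000 + 0.9·0.6000) ≈ 0.2286
After 'raise': P(aggressive) = 0.6·0.2286 / (0.6·0.2286 + 0.1·0.7714) ≈ 0.6400
After 'fold-or-call': P(aggressive) = 0.4·0.6400 / (0.4·0.6400 + 0.9·0.3600) ≈ 0.4414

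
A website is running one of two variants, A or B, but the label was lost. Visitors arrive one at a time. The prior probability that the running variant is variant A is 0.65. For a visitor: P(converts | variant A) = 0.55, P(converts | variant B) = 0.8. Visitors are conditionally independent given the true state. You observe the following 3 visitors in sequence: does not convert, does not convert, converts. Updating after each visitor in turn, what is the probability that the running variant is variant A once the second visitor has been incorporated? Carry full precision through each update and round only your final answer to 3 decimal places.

Apply Bayes' rule sequentially, carrying P(A) forward.
After 'does not convert': P(A) = 0.45·0.6500 / (0.45·0.6500 + 0.2·0.3500) ≈ 0.8069
After 'does not convert': P(A) = 0.45·0.8069 / (0.45·0.8069 + 0.2·0.1931) ≈ 0.9039

0.904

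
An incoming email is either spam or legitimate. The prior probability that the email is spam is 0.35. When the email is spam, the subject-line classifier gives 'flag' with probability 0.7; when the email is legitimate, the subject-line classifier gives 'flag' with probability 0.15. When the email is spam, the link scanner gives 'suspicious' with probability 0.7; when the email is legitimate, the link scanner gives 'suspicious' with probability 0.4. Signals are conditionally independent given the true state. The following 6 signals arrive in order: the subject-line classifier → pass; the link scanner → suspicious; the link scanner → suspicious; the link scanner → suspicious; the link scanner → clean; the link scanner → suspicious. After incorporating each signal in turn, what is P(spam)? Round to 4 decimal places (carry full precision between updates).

After the subject-line classifier='pass': P(spam) = 0.3·0.3500 / (0.3·0.3500 + 0.85·0.6500) ≈ 0.1597
After the link scanner='suspicious': P(spam) = 0.7·0.1597 / (0.7·0.1597 + 0.4·0.8403) ≈ 0.2496
After the link scanner='suspicious': P(spam) = 0.7·0.2496 / (0.7·0.2496 + 0.4·0.7504) ≈ 0.3679
After the link scanner='suspicious': P(spam) = 0.7·0.3679 / (0.7·0.3679 + 0.4·0.6321) ≈ 0.5046
After the link scanner='clean': P(spam) = 0.3·0.5046 / (0.3·0.5046 + 0.6·0.4954) ≈ 0.3374
After the link scanner='suspicious': P(spam) = 0.7·0.3374 / (0.7·0.3374 + 0.4·0.6626) ≈ 0.4712

0.4712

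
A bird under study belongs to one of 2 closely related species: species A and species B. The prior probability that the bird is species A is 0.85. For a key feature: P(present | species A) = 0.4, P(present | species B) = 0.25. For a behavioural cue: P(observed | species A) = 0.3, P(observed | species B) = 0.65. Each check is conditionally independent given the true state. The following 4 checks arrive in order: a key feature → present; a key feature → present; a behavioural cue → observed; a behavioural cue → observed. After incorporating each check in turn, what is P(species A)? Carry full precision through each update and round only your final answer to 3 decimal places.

0.756

After a key feature='present': P(species A) = 0.4·0.8500 / (0.4·0.8500 + 0.25·0.1500) ≈ 0.9007
After a key feature='present': P(species A) = 0.4·0.9007 / (0.4·0.9007 + 0.25·0.0993) ≈ 0.9355
After a behavioural cue='observed': P(species A) = 0.3·0.9355 / (0.3·0.9355 + 0.65·0.0645) ≈ 0.8701
After a behavioural cue='observed': P(species A) = 0.3·0.8701 / (0.3·0.8701 + 0.65·0.1299) ≈ 0.7555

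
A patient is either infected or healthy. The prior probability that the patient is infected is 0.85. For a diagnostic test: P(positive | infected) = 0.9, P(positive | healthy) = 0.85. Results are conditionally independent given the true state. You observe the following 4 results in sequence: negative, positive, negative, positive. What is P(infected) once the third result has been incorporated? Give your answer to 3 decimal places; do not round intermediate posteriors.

After 'negative': P(infected) = 0.1·0.8500 / (0.1·0.8500 + 0.15·0.1500) ≈ 0.7907
After 'positive': P(infected) = 0.9·0.7907 / (0.9·0.7907 + 0.85·0.2093) ≈ 0.8000
After 'negative': P(infected) = 0.1·0.8000 / (0.1·0.8000 + 0.15·0.2000) ≈ 0.7273

0.727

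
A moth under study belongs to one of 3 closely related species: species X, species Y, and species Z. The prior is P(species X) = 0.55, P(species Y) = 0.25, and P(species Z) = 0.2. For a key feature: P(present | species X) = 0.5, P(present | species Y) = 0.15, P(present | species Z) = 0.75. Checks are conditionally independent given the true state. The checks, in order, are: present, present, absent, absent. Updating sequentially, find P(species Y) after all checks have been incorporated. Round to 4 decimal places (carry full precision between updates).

0.0894

After 'present': normaliser = 0.5·0.5500 + 0.15·0.2500 + 0.75·0.2000; P(species X) ≈ 0.5946, P(species Y) ≈ 0.0811, P(species Z) ≈ 0.3243
After 'present': normaliser = 0.5·0.5946 + 0.15·0.0811 + 0.75·0.3243; P(species X) ≈ 0.5379, P(species Y) ≈ 0.0220, P(species Z) ≈ 0.4401
After 'absent': normaliser = 0.5·0.5379 + 0.85·0.0220 + 0.25·0.4401; P(species X) ≈ 0.6763, P(species Y) ≈ 0.0470, P(species Z) ≈ 0.2767
After 'absent': normaliser = 0.5·0.6763 + 0.85·0.0470 + 0.25·0.2767; P(species X) ≈ 0.7560, P(species Y) ≈ 0.0894, P(species Z) ≈ 0.1546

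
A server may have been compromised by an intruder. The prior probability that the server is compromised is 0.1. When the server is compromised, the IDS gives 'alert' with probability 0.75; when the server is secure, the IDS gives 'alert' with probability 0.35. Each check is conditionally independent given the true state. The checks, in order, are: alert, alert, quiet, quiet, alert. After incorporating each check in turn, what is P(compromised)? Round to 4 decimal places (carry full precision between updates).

After 'alert': P(compromised) = 0.75·0.1000 / (0.75·0.1000 + 0.35·0.9000) ≈ 0.1923
After 'alert': P(compromised) = 0.75·0.1923 / (0.75·0.1923 + 0.35·0.8077) ≈ 0.3378
After 'quiet': P(compromised) = 0.25·0.3378 / (0.25·0.3378 + 0.65·0.6622) ≈ 0.1640
After 'quiet': P(compromised) = 0.25·0.1640 / (0.25·0.1640 + 0.65·0.8360) ≈ 0.0702
After 'alert': P(compromised) = 0.75·0.0702 / (0.75·0.0702 + 0.35·0.9298) ≈ 0.1392

0.1392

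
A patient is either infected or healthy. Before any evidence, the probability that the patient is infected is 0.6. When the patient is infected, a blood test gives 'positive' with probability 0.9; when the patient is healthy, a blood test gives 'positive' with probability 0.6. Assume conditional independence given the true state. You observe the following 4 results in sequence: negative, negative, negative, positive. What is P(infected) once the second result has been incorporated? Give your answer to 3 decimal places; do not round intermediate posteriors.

0.086

Apply Bayes' rule sequentially, carrying P(infected) forward.
After 'negative': P(infected) = 0.1·0.6000 / (0.1·0.6000 + 0.4·0.4000) ≈ 0.2727
After 'negative': P(infected) = 0.1·0.2727 / (0.1·0.2727 + 0.4·0.7273) ≈ 0.0857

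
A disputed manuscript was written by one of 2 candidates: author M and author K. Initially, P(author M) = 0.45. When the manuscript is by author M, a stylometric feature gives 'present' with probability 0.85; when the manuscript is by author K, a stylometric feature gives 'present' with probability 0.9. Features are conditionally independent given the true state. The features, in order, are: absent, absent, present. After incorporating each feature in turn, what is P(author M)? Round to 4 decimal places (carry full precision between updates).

0.6349

After 'absent': P(author M) = 0.15·0.4500 / (0.15·0.4500 + 0.1·0.5500) ≈ 0.5510
After 'absent': P(author M) = 0.15·0.5510 / (0.15·0.5510 + 0.1·0.4490) ≈ 0.6480
After 'present': P(author M) = 0.85·0.6480 / (0.85·0.6480 + 0.9·0.3520) ≈ 0.6349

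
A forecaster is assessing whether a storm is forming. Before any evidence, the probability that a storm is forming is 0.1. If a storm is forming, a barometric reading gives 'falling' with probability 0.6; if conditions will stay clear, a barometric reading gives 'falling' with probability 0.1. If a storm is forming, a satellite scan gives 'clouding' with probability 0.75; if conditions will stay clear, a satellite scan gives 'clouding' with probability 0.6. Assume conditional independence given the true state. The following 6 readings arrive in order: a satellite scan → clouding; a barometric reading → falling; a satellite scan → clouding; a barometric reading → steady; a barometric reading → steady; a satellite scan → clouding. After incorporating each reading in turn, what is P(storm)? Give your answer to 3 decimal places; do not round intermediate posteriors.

After a satellite scan='clouding': P(storm) = 0.75·0.1000 / (0.75·0.1000 + 0.6·0.9000) ≈ 0.1220
After a barometric reading='falling': P(storm) = 0.6·0.1220 / (0.6·0.1220 + 0.1·0.8780) ≈ 0.4545
After a satellite scan='clouding': P(storm) = 0.75·0.4545 / (0.75·0.4545 + 0.6·0.5455) ≈ 0.5102
After a barometric reading='steady': P(storm) = 0.4·0.5102 / (0.4·0.5102 + 0.9·0.4898) ≈ 0.3165
After a barometric reading='steady': P(storm) = 0.4·0.3165 / (0.4·0.3165 + 0.9·0.6835) ≈ 0.1706
After a satellite scan='clouding': P(storm) = 0.75·0.1706 / (0.75·0.1706 + 0.6·0.8294) ≈ 0.2046

0.205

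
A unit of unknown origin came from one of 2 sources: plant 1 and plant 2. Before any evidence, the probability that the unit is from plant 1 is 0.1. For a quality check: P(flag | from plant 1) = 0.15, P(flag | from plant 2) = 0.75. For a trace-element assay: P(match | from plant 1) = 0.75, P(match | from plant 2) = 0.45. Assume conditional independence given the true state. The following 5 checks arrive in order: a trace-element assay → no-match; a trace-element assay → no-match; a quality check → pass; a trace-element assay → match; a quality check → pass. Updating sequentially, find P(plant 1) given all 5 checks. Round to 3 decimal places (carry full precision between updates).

Each posterior becomes the prior for the next update.
After a trace-element assay='no-match': P(plant 1) = 0.25·0.1000 / (0.25·0.1000 + 0.55·0.9000) ≈ 0.0481
After a trace-element assay='no-match': P(plant 1) = 0.25·0.0481 / (0.25·0.0481 + 0.55·0.9519) ≈ 0.0224
After a quality check='pass': P(plant 1) = 0.85·0.0224 / (0.85·0.0224 + 0.25·0.9776) ≈ 0.0724
After a trace-element assay='match': P(plant 1) = 0.75·0.0724 / (0.75·0.0724 + 0.45·0.9276) ≈ 0.1151
After a quality check='pass': P(plant 1) = 0.85·0.1151 / (0.85·0.1151 + 0.25·0.8849) ≈ 0.3067

0.307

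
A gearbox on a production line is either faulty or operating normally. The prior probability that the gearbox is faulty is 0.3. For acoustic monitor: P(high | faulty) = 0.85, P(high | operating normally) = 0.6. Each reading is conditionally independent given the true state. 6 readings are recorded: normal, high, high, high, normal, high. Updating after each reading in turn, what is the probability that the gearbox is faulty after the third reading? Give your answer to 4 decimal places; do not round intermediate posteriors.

0.2439

After 'normal': P(faulty) = 0.15·0.3000 / (0.15·0.3000 + 0.4·0.7000) ≈ 0.1385
After 'high': P(faulty) = 0.85·0.1385 / (0.85·0.1385 + 0.6·0.8615) ≈ 0.1855
After 'high': P(faulty) = 0.85·0.1855 / (0.85·0.1855 + 0.6·0.8145) ≈ 0.2439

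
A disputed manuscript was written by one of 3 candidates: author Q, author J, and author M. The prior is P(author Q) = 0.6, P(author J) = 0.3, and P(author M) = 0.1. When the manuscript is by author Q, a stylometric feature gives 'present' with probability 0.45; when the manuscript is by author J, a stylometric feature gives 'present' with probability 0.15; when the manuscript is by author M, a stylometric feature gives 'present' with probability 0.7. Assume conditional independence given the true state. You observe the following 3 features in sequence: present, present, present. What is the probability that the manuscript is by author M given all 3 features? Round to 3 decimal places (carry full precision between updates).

After 'present': normaliser = 0.45·0.6000 + 0.15·0.3000 + 0.7·0.1000; P(author Q) ≈ 0.7013, P(author J) ≈ 0.1169, P(author M) ≈ 0.1818
After 'present': normaliser = 0.45·0.7013 + 0.15·0.1169 + 0.7·0.1818; P(author Q) ≈ 0.6855, P(author J) ≈ 0.0381, P(author M) ≈ 0.2764
After 'present': normaliser = 0.45·0.6855 + 0.15·0.0381 + 0.7·0.2764; P(author Q) ≈ 0.6076, P(author J) ≈ 0.0113, P(author M) ≈ 0.3812

0.381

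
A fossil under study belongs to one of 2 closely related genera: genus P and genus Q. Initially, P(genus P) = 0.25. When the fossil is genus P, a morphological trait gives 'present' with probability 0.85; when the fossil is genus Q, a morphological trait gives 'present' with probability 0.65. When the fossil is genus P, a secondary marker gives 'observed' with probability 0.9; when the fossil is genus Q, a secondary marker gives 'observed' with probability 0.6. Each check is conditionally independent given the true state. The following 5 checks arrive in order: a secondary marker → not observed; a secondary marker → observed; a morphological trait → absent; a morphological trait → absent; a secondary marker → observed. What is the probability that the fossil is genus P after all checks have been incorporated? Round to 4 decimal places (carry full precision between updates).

After a secondary marker='not observed': P(genus P) = 0.1·0.2500 / (0.1·0.2500 + 0.4·0.7500) ≈ 0.0769
After a secondary marker='observed': P(genus P) = 0.9·0.0769 / (0.9·0.0769 + 0.6·0.9231) ≈ 0.1111
After a morphological trait='absent': P(genus P) = 0.15·0.1111 / (0.15·0.1111 + 0.35·0.8889) ≈ 0.0508
After a morphological trait='absent': P(genus P) = 0.15·0.0508 / (0.15·0.0508 + 0.35·0.9492) ≈ 0.0224
After a secondary marker='observed': P(genus P) = 0.9·0.0224 / (0.9·0.0224 + 0.6·0.9776) ≈ 0.0333

0.0333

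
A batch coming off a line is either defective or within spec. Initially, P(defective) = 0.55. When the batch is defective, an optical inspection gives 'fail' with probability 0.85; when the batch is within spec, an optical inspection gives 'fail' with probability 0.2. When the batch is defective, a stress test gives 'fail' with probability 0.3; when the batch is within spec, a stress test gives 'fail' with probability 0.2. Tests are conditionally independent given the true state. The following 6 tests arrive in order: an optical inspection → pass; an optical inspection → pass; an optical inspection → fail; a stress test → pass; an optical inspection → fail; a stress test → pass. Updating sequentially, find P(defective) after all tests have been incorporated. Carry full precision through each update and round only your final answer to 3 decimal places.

After an optical inspection='pass': P(defective) = 0.15·0.5500 / (0.15·0.5500 + 0.8·0.4500) ≈ 0.1864
After an optical inspection='pass': P(defective) = 0.15·0.1864 / (0.15·0.1864 + 0.8·0.8136) ≈ 0.0412
After an optical inspection='fail': P(defective) = 0.85·0.0412 / (0.85·0.0412 + 0.2·0.9588) ≈ 0.1544
After a stress test='pass': P(defective) = 0.7·0.1544 / (0.7·0.1544 + 0.8·0.8456) ≈ 0.1378
After an optical inspection='fail': P(defective) = 0.85·0.1378 / (0.85·0.1378 + 0.2·0.8622) ≈ 0.4044
After a stress test='pass': P(defective) = 0.7·0.4044 / (0.7·0.4044 + 0.8·0.5956) ≈ 0.3727

0.373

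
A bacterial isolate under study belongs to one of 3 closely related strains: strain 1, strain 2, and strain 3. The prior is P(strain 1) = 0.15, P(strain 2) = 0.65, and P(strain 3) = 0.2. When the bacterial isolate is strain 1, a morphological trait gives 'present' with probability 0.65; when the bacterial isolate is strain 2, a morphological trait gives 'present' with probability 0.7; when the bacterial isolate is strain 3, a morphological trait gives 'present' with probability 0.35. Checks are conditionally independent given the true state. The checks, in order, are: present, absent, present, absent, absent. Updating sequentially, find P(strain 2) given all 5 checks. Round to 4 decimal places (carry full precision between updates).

0.4766

After 'present': normaliser = 0.65·0.1500 + 0.7·0.6500 + 0.35·0.2000; P(strain 1) ≈ 0.1566, P(strain 2) ≈ 0.7309, P(strain 3) ≈ 0.1124
After 'absent': normaliser = 0.35·0.1566 + 0.3·0.7309 + 0.65·0.1124; P(strain 1) ≈ 0.1579, P(strain 2) ≈ 0.6316, P(strain 3) ≈ 0.2105
After 'present': normaliser = 0.65·0.1579 + 0.7·0.6316 + 0.35·0.2105; P(strain 1) ≈ 0.1660, P(strain 2) ≈ 0.7149, P(strain 3) ≈ 0.1191
After 'absent': normaliser = 0.35·0.1660 + 0.3·0.7149 + 0.65·0.1191; P(strain 1) ≈ 0.1660, P(strain 2) ≈ 0.6128, P(strain 3) ≈ 0.2213
After 'absent': normaliser = 0.35·0.1660 + 0.3·0.6128 + 0.65·0.2213; P(strain 1) ≈ 0.1506, P(strain 2) ≈ 0.4766, P(strain 3) ≈ 0.3729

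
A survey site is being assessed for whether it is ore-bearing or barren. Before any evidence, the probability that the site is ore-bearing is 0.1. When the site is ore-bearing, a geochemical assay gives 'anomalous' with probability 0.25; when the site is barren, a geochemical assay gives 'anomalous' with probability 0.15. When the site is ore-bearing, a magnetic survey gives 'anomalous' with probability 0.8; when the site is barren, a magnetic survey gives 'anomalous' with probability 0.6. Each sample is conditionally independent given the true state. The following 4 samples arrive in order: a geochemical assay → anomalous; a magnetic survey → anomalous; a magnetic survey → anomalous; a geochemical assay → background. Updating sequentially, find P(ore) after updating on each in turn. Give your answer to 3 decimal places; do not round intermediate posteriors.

Apply Bayes' rule sequentially, carrying P(ore) forward.
After a geochemical assay='anomalous': P(ore) = 0.25·0.1000 / (0.25·0.1000 + 0.15·0.9000) ≈ 0.1562
After a magnetic survey='anomalous': P(ore) = 0.8·0.1562 / (0.8·0.1562 + 0.6·0.8438) ≈ 0.1980
After a magnetic survey='anomalous': P(ore) = 0.8·0.1980 / (0.8·0.1980 + 0.6·0.8020) ≈ 0.2477
After a geochemical assay='background': P(ore) = 0.75·0.2477 / (0.75·0.2477 + 0.85·0.7523) ≈ 0.2251

0.225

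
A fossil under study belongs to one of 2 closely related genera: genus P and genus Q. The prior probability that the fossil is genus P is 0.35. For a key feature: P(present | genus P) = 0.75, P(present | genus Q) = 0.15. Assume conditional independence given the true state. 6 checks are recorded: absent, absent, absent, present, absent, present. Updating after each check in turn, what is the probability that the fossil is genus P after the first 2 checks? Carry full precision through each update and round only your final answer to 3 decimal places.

After 'absent': P(genus P) = 0.25·0.3500 / (0.25·0.3500 + 0.85·0.6500) ≈ 0.1367
After 'absent': P(genus P) = 0.25·0.1367 / (0.25·0.1367 + 0.85·0.8633) ≈ 0.0445

0.045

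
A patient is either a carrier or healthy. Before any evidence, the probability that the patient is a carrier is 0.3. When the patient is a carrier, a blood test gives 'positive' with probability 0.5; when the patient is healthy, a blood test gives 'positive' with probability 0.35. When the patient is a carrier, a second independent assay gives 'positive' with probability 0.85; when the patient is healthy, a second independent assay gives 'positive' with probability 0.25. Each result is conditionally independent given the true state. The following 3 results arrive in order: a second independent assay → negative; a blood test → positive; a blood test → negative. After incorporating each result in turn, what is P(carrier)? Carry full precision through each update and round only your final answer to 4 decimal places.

After a second independent assay='negative': P(carrier) = 0.15·0.3000 / (0.15·0.3000 + 0.75·0.7000) ≈ 0.0789
After a blood test='positive': P(carrier) = 0.5·0.0789 / (0.5·0.0789 + 0.35·0.9211) ≈ 0.1091
After a blood test='negative': P(carrier) = 0.5·0.1091 / (0.5·0.1091 + 0.65·0.8909) ≈ 0.0861

0.0861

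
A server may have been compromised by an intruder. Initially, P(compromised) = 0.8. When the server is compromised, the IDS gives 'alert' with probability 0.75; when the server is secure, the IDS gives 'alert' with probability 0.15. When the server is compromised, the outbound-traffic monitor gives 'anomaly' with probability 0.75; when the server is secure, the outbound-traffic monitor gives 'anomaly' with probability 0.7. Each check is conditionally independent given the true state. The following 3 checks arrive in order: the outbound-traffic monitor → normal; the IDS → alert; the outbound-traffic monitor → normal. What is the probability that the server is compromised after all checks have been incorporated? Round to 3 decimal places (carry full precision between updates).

After the outbound-traffic monitor='normal': P(compromised) = 0.25·0.8000 / (0.25·0.8000 + 0.3·0.2000) ≈ 0.7692
After the IDS='alert': P(compromised) = 0.75·0.7692 / (0.75·0.7692 + 0.15·0.2308) ≈ 0.9434
After the outbound-traffic monitor='normal': P(compromised) = 0.25·0.9434 / (0.25·0.9434 + 0.3·0.0566) ≈ 0.9328

0.933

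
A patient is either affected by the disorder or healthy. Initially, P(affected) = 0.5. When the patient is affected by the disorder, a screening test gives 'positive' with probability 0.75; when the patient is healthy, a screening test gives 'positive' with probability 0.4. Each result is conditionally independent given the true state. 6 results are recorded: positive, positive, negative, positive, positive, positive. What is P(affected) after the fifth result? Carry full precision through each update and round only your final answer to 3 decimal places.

0.837

After 'positive': P(affected) = 0.75·0.5000 / (0.75·0.5000 + 0.4·0.5000) ≈ 0.6522
After 'positive': P(affected) = 0.75·0.6522 / (0.75·0.6522 + 0.4·0.3478) ≈ 0.7785
After 'negative': P(affected) = 0.25·0.7785 / (0.25·0.7785 + 0.6·0.2215) ≈ 0.5943
After 'positive': P(affected) = 0.75·0.5943 / (0.75·0.5943 + 0.4·0.4057) ≈ 0.7331
After 'positive': P(affected) = 0.75·0.7331 / (0.75·0.7331 + 0.4·0.2669) ≈ 0.8374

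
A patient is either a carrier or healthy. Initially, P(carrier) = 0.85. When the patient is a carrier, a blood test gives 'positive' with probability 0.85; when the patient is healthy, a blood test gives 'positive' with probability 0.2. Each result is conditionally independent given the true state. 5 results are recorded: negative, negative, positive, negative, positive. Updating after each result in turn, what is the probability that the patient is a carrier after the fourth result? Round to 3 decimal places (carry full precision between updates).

Each posterior becomes the prior for the next update.
After 'negative': P(carrier) = 0.15·0.8500 / (0.15·0.8500 + 0.8·0.1500) ≈ 0.5152
After 'negative': P(carrier) = 0.15·0.5152 / (0.15·0.5152 + 0.8·0.4848) ≈ 0.1661
After 'positive': P(carrier) = 0.85·0.1661 / (0.85·0.1661 + 0.2·0.8339) ≈ 0.4585
After 'negative': P(carrier) = 0.15·0.4585 / (0.15·0.4585 + 0.8·0.5415) ≈ 0.1370

0.137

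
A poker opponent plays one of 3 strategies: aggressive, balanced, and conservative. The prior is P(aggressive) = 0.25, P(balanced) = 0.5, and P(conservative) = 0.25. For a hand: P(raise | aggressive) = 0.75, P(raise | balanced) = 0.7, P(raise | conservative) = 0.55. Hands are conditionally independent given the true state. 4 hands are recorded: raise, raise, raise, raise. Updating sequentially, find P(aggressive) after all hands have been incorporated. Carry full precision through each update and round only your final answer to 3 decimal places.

After 'raise': normaliser = 0.75·0.2500 + 0.7·0.5000 + 0.55·0.2500; P(aggressive) ≈ 0.2778, P(balanced) ≈ 0.5185, P(conservative) ≈ 0.2037
After 'raise': normaliser = 0.75·0.2778 + 0.7·0.5185 + 0.55·0.2037; P(aggressive) ≈ 0.3049, P(balanced) ≈ 0.5312, P(conservative) ≈ 0.1640
After 'raise': normaliser = 0.75·0.3049 + 0.7·0.5312 + 0.55·0.1640; P(aggressive) ≈ 0.3311, P(balanced) ≈ 0.5384, P(conservative) ≈ 0.1306
After 'raise': normaliser = 0.75·0.3311 + 0.7·0.5384 + 0.55·0.1306; P(aggressive) ≈ 0.3563, P(balanced) ≈ 0.5407, P(conservative) ≈ 0.1030

0.356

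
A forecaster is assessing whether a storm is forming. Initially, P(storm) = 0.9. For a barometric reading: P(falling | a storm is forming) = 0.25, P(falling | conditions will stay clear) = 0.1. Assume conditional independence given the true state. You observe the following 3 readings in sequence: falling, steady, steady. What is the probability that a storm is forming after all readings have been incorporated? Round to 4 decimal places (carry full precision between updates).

0.9398

Each posterior becomes the prior for the next update.
After 'falling': P(storm) = 0.25·0.9000 / (0.25·0.9000 + 0.1·0.1000) ≈ 0.9574
After 'steady': P(storm) = 0.75·0.9574 / (0.75·0.9574 + 0.9·0.0426) ≈ 0.9494
After 'steady': P(storm) = 0.75·0.9494 / (0.75·0.9494 + 0.9·0.0506) ≈ 0.9398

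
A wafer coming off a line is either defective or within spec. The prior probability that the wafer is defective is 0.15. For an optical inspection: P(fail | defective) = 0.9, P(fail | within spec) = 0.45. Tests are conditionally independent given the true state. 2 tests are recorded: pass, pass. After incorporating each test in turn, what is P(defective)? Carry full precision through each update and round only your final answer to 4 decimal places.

After 'pass': P(defective) = 0.1·0.1500 / (0.1·0.1500 + 0.55·0.8500) ≈ 0.0311
After 'pass': P(defective) = 0.1·0.0311 / (0.1·0.0311 + 0.55·0.9689) ≈ 0.0058

0.0058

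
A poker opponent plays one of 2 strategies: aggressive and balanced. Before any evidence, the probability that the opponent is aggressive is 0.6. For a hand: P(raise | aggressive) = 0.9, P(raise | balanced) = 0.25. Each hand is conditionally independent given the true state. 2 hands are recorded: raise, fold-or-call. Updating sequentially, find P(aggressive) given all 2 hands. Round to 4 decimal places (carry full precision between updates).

After 'raise': P(aggressive) = 0.9·0.6000 / (0.9·0.6000 + 0.25·0.4000) ≈ 0.8438
After 'fold-or-call': P(aggressive) = 0.1·0.8438 / (0.1·0.8438 + 0.75·0.1562) ≈ 0.4186

0.4186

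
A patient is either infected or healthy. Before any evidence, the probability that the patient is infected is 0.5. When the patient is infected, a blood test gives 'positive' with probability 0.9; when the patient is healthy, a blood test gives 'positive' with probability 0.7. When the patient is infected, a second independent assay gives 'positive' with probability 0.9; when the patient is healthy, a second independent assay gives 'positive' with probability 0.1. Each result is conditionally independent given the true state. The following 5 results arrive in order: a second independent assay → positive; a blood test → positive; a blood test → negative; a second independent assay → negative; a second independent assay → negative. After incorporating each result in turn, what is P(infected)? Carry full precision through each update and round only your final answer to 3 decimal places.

0.045

After a second independent assay='positive': P(infected) = 0.9·0.5000 / (0.9·0.5000 + 0.1·0.5000) ≈ 0.9000
After a blood test='positive': P(infected) = 0.9·0.9000 / (0.9·0.9000 + 0.7·0.1000) ≈ 0.9205
After a blood test='negative': P(infected) = 0.1·0.9205 / (0.1·0.9205 + 0.3·0.0795) ≈ 0.7941
After a second independent assay='negative': P(infected) = 0.1·0.7941 / (0.1·0.7941 + 0.9·0.2059) ≈ 0.3000
After a second independent assay='negative': P(infected) = 0.1·0.3000 / (0.1·0.3000 + 0.9·0.7000) ≈ 0.0455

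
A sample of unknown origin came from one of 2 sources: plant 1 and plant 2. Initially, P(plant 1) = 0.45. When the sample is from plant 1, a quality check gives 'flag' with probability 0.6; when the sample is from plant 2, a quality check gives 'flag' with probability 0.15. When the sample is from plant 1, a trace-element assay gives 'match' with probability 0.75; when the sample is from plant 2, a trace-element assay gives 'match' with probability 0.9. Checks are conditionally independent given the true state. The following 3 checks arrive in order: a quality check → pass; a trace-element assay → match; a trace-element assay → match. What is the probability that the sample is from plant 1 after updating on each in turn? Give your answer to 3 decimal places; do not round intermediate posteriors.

0.211

After a quality check='pass': P(plant 1) = 0.4·0.4500 / (0.4·0.4500 + 0.85·0.5500) ≈ 0.2780
After a trace-element assay='match': P(plant 1) = 0.75·0.2780 / (0.75·0.2780 + 0.9·0.7220) ≈ 0.2429
After a trace-element assay='match': P(plant 1) = 0.75·0.2429 / (0.75·0.2429 + 0.9·0.7571) ≈ 0.2110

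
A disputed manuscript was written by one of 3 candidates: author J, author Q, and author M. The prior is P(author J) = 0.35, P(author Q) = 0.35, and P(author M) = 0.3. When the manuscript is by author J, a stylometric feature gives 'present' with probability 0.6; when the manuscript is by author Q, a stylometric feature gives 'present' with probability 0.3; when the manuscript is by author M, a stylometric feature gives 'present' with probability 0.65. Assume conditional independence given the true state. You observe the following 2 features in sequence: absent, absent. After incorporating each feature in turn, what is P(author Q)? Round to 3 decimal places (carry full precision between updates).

0.649

Each posterior becomes the prior for the next update.
After 'absent': normaliser = 0.4·0.3500 + 0.7·0.3500 + 0.35·0.3000; P(author J) ≈ 0.2857, P(author Q) ≈ 0.5000, P(author M) ≈ 0.2143
After 'absent': normaliser = 0.4·0.2857 + 0.7·0.5000 + 0.35·0.2143; P(author J) ≈ 0.2119, P(author Q) ≈ 0.6490, P(author M) ≈ 0.1391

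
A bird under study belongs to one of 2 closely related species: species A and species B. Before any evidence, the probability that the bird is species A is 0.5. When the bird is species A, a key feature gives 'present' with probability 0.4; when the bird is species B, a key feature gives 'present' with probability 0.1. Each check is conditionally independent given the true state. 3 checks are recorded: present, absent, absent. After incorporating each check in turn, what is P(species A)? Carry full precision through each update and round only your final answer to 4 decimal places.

0.6400

After 'present': P(species A) = 0.4·0.5000 / (0.4·0.5000 + 0.1·0.5000) ≈ 0.8000
After 'absent': P(species A) = 0.6·0.8000 / (0.6·0.8000 + 0.9·0.2000) ≈ 0.7273
After 'absent': P(species A) = 0.6·0.7273 / (0.6·0.7273 + 0.9·0.2727) ≈ 0.6400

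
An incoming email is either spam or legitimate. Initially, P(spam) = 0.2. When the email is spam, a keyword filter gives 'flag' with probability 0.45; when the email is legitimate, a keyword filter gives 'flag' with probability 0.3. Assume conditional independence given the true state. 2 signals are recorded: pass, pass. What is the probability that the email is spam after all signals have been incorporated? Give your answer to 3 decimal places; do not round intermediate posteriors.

0.134

After 'pass': P(spam) = 0.55·0.2000 / (0.55·0.2000 + 0.7·0.8000) ≈ 0.1642
After 'pass': P(spam) = 0.55·0.1642 / (0.55·0.1642 + 0.7·0.8358) ≈ 0.1337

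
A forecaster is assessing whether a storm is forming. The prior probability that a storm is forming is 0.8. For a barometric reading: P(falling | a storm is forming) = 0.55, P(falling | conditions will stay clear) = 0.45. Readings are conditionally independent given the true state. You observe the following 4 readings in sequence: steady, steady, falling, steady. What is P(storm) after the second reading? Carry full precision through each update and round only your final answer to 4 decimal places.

0.7281

Apply Bayes' rule sequentially, carrying P(storm) forward.
After 'steady': P(storm) = 0.45·0.8000 / (0.45·0.8000 + 0.55·0.2000) ≈ 0.7660
After 'steady': P(storm) = 0.45·0.7660 / (0.45·0.7660 + 0.55·0.2340) ≈ 0.7281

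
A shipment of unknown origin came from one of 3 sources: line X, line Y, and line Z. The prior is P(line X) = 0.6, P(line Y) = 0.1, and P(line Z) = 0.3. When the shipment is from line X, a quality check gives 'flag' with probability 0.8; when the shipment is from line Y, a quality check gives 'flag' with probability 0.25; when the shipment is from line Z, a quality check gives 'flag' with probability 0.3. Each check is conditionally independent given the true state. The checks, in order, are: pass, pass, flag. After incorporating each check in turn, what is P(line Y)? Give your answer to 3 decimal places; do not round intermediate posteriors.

0.182

After 'pass': normaliser = 0.2·0.6000 + 0.75·0.1000 + 0.7·0.3000; P(line X) ≈ 0.2963, P(line Y) ≈ 0.1852, P(line Z) ≈ 0.5185
After 'pass': normaliser = 0.2·0.2963 + 0.75·0.1852 + 0.7·0.5185; P(line X) ≈ 0.1056, P(line Y) ≈ 0.2475, P(line Z) ≈ 0.6469
After 'flag': normaliser = 0.8·0.1056 + 0.25·0.2475 + 0.3·0.6469; P(line X) ≈ 0.2482, P(line Y) ≈ 0.1818, P(line Z) ≈ 0.5700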